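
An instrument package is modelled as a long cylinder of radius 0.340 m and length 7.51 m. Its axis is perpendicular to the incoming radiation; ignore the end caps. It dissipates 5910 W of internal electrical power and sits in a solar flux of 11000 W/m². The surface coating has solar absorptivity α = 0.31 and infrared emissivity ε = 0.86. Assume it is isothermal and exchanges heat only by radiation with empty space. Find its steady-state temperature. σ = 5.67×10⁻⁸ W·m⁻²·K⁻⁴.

At steady state, absorbed solar power + internal power = radiated power.
Absorbed: α·S·A_cross = 0.31·11000·5.107 = 17410 W (cross-section 2rL).
Total input = 17410 + 5910 = 23320 W.
Radiated: εσ·A_surf·T⁴ with A_surf = 2πrL = 16.04 m².
T⁴ = 23320/(0.86·5.67×10⁻⁸·16.04) = 2.981×10¹⁰ K⁴.

T ≈ 416 K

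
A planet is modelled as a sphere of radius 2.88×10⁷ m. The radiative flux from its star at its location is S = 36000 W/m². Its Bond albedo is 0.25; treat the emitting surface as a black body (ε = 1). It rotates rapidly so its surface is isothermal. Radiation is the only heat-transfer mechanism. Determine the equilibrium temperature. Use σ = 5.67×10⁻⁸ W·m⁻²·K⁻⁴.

At equilibrium, absorbed power = emitted power.
Absorbing cross-section = πr² = 2.606×10¹⁵ m²; emitting surface = 4πr² = 1.042×10¹⁶ m² (ratio 4).
(1−a)S·A_cross = εσ·A_surf·T⁴  ⇒  T⁴ = (1−a)S/(4σ).
T⁴ = 0.750·36000/(4·5.67×10⁻⁸) = 1.190×10¹¹ K⁴.
T = (1.190×10¹¹)^(1/4).

T ≈ 587 K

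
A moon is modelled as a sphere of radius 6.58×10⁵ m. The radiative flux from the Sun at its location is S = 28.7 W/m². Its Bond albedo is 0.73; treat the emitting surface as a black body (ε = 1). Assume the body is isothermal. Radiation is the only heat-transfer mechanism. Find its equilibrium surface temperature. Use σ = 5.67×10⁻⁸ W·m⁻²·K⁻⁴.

At equilibrium, absorbed power = emitted power.
Absorbing cross-section = πr² = 1.360×10¹² m²; emitting surface = 4πr² = 5.441×10¹² m² (ratio 4).
(1−a)S·A_cross = εσ·A_surf·T⁴  ⇒  T⁴ = (1−a)S/(4σ).
T⁴ = 0.270·28.7/(4·5.67×10⁻⁸) = 3.417×10⁷ K⁴.
T = (3.417×10⁷)^(1/4).

T ≈ 76.5 K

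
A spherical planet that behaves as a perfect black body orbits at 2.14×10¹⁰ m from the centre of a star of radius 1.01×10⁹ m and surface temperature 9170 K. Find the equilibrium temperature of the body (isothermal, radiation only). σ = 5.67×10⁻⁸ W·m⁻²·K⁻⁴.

T ≈ 1410 K

The star's surface emits σT_*⁴; at distance d the flux is S = σT_*⁴(R_*/d)².
S = 5.67×10⁻⁸·(9170)⁴·(1.01×10⁹/2.14×10¹⁰)² = 8.930×10⁵ W/m².
For an isothermal sphere T⁴ = (1−a)S/(4σ) = 3.938×10¹² K⁴.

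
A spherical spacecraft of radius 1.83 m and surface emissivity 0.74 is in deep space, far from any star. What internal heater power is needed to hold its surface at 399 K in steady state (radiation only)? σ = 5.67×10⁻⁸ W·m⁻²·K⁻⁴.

P = εσ·4πr²·T⁴.
4πr² = 42.08 m²; T⁴ = 2.534×10¹⁰ K⁴.
P = 0.74·5.67×10⁻⁸·42.08·2.534×10¹⁰.

P ≈ 44800 W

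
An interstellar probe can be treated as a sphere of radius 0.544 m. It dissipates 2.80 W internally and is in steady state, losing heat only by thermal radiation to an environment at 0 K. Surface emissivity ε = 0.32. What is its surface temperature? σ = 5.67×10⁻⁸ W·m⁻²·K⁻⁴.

T ≈ 80.3 K

Steady state: internal power = radiated power, P = εσA T⁴.
Radiating area A = 4πr² = 3.719 m².
T⁴ = P/(εσA) = 2.80/(0.32·5.67×10⁻⁸·3.719) = 4.150×10⁷ K⁴.
T = (4.150×10⁷)^(1/4).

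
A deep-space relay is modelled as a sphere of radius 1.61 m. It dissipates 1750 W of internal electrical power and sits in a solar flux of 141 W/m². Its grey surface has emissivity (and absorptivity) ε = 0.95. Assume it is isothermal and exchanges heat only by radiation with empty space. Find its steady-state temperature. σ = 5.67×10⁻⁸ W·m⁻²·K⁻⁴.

At steady state, absorbed solar power + internal power = radiated power.
Absorbed: α·S·A_cross = 0.95·141·8.143 = 1091 W (cross-section πr²).
Total input = 1091 + 1750 = 2841 W.
Radiated: εσ·A_surf·T⁴ with A_surf = 4πr² = 32.57 m².
T⁴ = 2841/(0.95·5.67×10⁻⁸·32.57) = 1.619×10⁹ K⁴.

T ≈ 201 K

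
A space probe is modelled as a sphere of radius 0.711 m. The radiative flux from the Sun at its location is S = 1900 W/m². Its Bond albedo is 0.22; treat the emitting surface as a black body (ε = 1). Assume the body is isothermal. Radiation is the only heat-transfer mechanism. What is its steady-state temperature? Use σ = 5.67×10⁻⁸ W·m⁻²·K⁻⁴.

At equilibrium, absorbed power = emitted power.
Absorbing cross-section = πr² = 1.588 m²; emitting surface = 4πr² = 6.353 m² (ratio 4).
(1−a)S·A_cross = εσ·A_surf·T⁴  ⇒  T⁴ = (1−a)S/(4σ).
T⁴ = 0.780·1900/(4·5.67×10⁻⁸) = 6.534×10⁹ K⁴.
T = (6.534×10⁹)^(1/4).

T ≈ 284 K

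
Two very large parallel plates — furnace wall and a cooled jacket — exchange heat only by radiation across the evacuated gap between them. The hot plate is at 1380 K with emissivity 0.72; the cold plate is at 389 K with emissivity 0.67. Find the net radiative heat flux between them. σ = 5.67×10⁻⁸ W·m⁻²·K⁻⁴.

For two infinite grey parallel plates, q = σ(T₁⁴ − T₂⁴)/(1/ε₁ + 1/ε₂ − 1).
T₁⁴ − T₂⁴ = 3.627×10¹² − 2.290×10¹⁰ = 3.604×10¹² K⁴.
1/ε₁ + 1/ε₂ − 1 = 1.389 + 1.493 − 1 = 1.881.
q = 5.67×10⁻⁸ × 3.604×10¹² / 1.881.

q ≈ 1.09×10⁵ W/m²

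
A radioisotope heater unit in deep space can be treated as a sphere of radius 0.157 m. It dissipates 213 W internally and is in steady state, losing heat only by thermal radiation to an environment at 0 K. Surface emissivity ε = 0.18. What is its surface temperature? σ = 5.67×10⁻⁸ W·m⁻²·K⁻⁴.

Steady state: internal power = radiated power, P = εσA T⁴.
Radiating area A = 4πr² = 0.3097 m².
T⁴ = P/(εσA) = 213/(0.18·5.67×10⁻⁸·0.3097) = 6.738×10¹⁰ K⁴.
T = (6.738×10¹⁰)^(1/4).

T ≈ 509 K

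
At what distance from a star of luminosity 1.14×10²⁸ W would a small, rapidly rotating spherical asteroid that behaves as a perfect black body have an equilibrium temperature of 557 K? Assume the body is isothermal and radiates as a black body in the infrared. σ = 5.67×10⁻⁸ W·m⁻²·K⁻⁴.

d ≈ 2.04×10¹¹ m

For an isothermal black-emitting sphere, (1−a)S·πr² = σ·4πr²·T⁴ ⇒ S = 4σT⁴/(1−a).
S = 4·5.67×10⁻⁸·(557)⁴/1.00 = 21830 W/m².
Flux falls as S = L/(4πd²), so d = √(L/(4πS)) = √(1.14×10²⁸/(4π·21830)).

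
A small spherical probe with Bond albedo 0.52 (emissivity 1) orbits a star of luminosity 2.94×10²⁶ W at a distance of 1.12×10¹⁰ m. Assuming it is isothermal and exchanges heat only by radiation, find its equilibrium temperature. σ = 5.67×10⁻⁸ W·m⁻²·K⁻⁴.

T ≈ 793 K

First find the stellar flux at distance d: S = L/(4πd²) = 2.94×10²⁶/(4π·(1.12×10¹⁰)²) = 1.865×10⁵ W/m².
For an isothermal sphere, absorbed (1−a)S·πr² = emitted σ·4πr²·T⁴, so T⁴ = (1−a)S/(4σ).
T⁴ = 0.480·1.865×10⁵/(4·5.67×10⁻⁸) = 3.947×10¹¹ K⁴.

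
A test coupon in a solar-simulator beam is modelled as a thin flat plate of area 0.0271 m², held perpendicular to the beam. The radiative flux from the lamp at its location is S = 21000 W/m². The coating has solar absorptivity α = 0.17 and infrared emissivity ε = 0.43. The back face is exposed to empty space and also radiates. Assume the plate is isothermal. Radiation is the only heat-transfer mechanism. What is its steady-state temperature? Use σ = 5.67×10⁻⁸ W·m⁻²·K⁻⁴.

T ≈ 520 K

At equilibrium, absorbed power = emitted power.
Absorbing cross-section = A = 0.02710 m²; emitting surface = 2A = 0.05420 m² (ratio 2).
αS·A_cross = εσ·A_surf·T⁴  ⇒  T⁴ = αS/(ε·2σ).
T⁴ = 0.170·21000/(0.43·2·5.67×10⁻⁸) = 7.321×10¹⁰ K⁴.
T = (7.321×10¹⁰)^(1/4).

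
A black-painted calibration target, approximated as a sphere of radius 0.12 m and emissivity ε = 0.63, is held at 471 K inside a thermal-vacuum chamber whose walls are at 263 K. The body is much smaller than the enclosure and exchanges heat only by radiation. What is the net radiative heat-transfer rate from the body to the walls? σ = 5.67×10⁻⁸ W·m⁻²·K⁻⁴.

P_net ≈ 287 W

For a small grey body in a large enclosure: P_net = εσA(T_body⁴ − T_wall⁴).
A = 4πr² = 0.1810 m²; T_body⁴ − T_wall⁴ = 4.921×10¹⁰ − 4.784×10⁹ = 4.443×10¹⁰ K⁴.
|P_net| = 0.63·5.67×10⁻⁸·0.1810·4.443×10¹⁰.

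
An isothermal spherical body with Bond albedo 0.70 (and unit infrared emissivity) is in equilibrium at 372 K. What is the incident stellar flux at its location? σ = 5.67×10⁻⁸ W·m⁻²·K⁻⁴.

(1−a)S·πr² = σ·4πr²·T⁴ ⇒ S = 4σT⁴/(1−a).
S = 4·5.67×10⁻⁸·1.915×10¹⁰/0.300.

S ≈ 14500 W/m²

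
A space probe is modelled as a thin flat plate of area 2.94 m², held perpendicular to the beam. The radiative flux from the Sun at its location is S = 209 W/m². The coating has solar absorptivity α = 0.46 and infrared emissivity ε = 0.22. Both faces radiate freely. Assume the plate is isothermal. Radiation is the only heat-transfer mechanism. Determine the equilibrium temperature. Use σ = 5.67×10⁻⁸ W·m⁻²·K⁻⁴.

At equilibrium, absorbed power = emitted power.
Absorbing cross-section = A = 2.940 m²; emitting surface = 2A = 5.880 m² (ratio 2).
αS·A_cross = εσ·A_surf·T⁴  ⇒  T⁴ = αS/(ε·2σ).
T⁴ = 0.460·209/(0.22·2·5.67×10⁻⁸) = 3.854×10⁹ K⁴.
T = (3.854×10⁹)^(1/4).

T ≈ 249 K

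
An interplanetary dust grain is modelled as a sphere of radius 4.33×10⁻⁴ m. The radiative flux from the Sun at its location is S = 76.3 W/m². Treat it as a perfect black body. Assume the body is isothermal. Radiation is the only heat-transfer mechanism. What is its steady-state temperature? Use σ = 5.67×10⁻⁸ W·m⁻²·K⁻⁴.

At equilibrium, absorbed power = emitted power.
Absorbing cross-section = πr² = 5.890×10⁻⁷ m²; emitting surface = 4πr² = 2.356×10⁻⁶ m² (ratio 4).
S·A_cross = εσ·A_surf·T⁴  ⇒  T⁴ = S/(4σ).
T⁴ = 1.00·76.3/(4·5.67×10⁻⁸) = 3.364×10⁸ K⁴.
T = (3.364×10⁸)^(1/4).

T ≈ 135 K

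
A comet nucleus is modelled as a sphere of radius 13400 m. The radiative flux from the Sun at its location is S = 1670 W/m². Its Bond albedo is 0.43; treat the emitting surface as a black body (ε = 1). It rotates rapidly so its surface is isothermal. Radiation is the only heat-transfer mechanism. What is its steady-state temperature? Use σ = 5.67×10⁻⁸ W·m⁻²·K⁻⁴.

At equilibrium, absorbed power = emitted power.
Absorbing cross-section = πr² = 5.641×10⁸ m²; emitting surface = 4πr² = 2.256×10⁹ m² (ratio 4).
(1−a)S·A_cross = εσ·A_surf·T⁴  ⇒  T⁴ = (1−a)S/(4σ).
T⁴ = 0.570·1670/(4·5.67×10⁻⁸) = 4.197×10⁹ K⁴.
T = (4.197×10⁹)^(1/4).

T ≈ 255 K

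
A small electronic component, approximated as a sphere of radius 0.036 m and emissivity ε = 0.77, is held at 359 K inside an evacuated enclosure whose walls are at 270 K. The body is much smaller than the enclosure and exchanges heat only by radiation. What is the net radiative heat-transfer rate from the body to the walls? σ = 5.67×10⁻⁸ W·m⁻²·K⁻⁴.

P_net ≈ 8.03 W

For a small grey body in a large enclosure: P_net = εσA(T_body⁴ − T_wall⁴).
A = 4πr² = 0.01629 m²; T_body⁴ − T_wall⁴ = 1.661×10¹⁰ − 5.314×10⁹ = 1.130×10¹⁰ K⁴.
|P_net| = 0.77·5.67×10⁻⁸·0.01629·1.130×10¹⁰.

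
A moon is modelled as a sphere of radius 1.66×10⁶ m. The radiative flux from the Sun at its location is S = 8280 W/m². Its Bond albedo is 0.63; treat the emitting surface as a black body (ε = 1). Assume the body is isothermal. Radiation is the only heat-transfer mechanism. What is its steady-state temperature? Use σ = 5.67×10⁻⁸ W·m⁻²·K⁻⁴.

At equilibrium, absorbed power = emitted power.
Absorbing cross-section = πr² = 8.657×10¹² m²; emitting surface = 4πr² = 3.463×10¹³ m² (ratio 4).
(1−a)S·A_cross = εσ·A_surf·T⁴  ⇒  T⁴ = (1−a)S/(4σ).
T⁴ = 0.370·8280/(4·5.67×10⁻⁸) = 1.351×10¹⁰ K⁴.
T = (1.351×10¹⁰)^(1/4).

T ≈ 341 K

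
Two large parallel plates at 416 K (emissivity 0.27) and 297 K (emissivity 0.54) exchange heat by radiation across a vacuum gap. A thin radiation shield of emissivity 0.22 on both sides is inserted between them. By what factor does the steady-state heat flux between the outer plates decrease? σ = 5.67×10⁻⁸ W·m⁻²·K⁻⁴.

factor ≈ 2.78

Without shield: q₀ = σΔ(T⁴)/(1/ε₁+1/ε₂−1) with denominator 4.556.
With shield the two gaps are in series; the resistances add: (1/ε₁+1/ε_s−1)+(1/ε_s+1/ε₂−1) = 7.249+5.397 = 12.65.
Heat-flux ratio q₀/q = 12.65/4.556.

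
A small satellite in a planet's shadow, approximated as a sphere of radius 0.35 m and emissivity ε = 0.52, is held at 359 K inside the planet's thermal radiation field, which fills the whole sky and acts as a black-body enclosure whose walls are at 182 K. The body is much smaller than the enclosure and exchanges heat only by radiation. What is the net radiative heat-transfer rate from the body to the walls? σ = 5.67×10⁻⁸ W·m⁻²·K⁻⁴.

For a small grey body in a large enclosure: P_net = εσA(T_body⁴ − T_wall⁴).
A = 4πr² = 1.539 m²; T_body⁴ − T_wall⁴ = 1.661×10¹⁰ − 1.097×10⁹ = 1.551×10¹⁰ K⁴.
|P_net| = 0.52·5.67×10⁻⁸·1.539·1.551×10¹⁰.

P_net ≈ 704 W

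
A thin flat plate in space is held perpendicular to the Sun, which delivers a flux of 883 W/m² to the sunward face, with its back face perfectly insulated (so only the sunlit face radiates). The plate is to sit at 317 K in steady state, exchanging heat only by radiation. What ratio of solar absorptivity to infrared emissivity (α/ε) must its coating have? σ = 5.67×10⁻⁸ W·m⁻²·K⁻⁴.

α/ε ≈ 0.648

Balance: αS·A = εσ·1A·T⁴ ⇒ α/ε = σT⁴/S.
α/ε = 5.67×10⁻⁸·(317)⁴/883 = 5.67×10⁻⁸·1.010×10¹⁰/883.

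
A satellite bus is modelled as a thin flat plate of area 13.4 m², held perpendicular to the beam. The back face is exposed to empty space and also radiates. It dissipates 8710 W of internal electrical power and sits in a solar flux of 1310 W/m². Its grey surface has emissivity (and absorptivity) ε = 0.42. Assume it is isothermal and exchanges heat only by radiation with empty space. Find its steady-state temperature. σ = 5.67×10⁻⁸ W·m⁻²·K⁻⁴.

At steady state, absorbed solar power + internal power = radiated power.
Absorbed: α·S·A_cross = 0.42·1310·13.40 = 7373 W (cross-section A).
Total input = 7373 + 8710 = 16080 W.
Radiated: εσ·A_surf·T⁴ with A_surf = 2A = 26.80 m².
T⁴ = 16080/(0.42·5.67×10⁻⁸·26.80) = 2.520×10¹⁰ K⁴.

T ≈ 398 K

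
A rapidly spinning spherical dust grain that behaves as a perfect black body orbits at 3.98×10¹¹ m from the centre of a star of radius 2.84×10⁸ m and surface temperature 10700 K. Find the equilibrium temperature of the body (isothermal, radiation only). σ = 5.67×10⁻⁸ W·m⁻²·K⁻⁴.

The star's surface emits σT_*⁴; at distance d the flux is S = σT_*⁴(R_*/d)².
S = 5.67×10⁻⁸·(10700)⁴·(2.84×10⁸/3.98×10¹¹)² = 378.4 W/m².
For an isothermal sphere T⁴ = (1−a)S/(4σ) = 1.669×10⁹ K⁴.

T ≈ 202 K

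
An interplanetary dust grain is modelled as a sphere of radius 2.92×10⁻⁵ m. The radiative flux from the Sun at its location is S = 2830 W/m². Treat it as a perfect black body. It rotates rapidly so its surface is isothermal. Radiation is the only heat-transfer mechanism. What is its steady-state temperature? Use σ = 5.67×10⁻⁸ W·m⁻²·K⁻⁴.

T ≈ 334 K

At equilibrium, absorbed power = emitted power.
Absorbing cross-section = πr² = 2.679×10⁻⁹ m²; emitting surface = 4πr² = 1.071×10⁻⁸ m² (ratio 4).
S·A_cross = εσ·A_surf·T⁴  ⇒  T⁴ = S/(4σ).
T⁴ = 1.00·2830/(4·5.67×10⁻⁸) = 1.248×10¹⁰ K⁴.
T = (1.248×10¹⁰)^(1/4).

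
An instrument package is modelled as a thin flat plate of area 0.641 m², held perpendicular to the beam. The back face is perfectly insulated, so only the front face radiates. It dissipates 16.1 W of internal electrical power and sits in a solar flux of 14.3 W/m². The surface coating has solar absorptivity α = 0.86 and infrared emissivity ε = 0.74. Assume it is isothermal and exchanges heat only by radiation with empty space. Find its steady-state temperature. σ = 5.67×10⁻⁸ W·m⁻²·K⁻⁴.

At steady state, absorbed solar power + internal power = radiated power.
Absorbed: α·S·A_cross = 0.86·14.3·0.6410 = 7.883 W (cross-section A).
Total input = 7.883 + 16.1 = 23.98 W.
Radiated: εσ·A_surf·T⁴ with A_surf = A = 0.6410 m².
T⁴ = 23.98/(0.74·5.67×10⁻⁸·0.6410) = 8.917×10⁸ K⁴.

T ≈ 173 K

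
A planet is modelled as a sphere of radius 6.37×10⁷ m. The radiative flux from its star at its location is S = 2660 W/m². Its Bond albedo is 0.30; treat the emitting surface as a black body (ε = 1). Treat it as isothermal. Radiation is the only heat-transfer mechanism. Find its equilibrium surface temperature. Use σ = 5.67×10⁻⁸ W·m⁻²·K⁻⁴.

T ≈ 301 K

At equilibrium, absorbed power = emitted power.
Absorbing cross-section = πr² = 1.275×10¹⁶ m²; emitting surface = 4πr² = 5.099×10¹⁶ m² (ratio 4).
(1−a)S·A_cross = εσ·A_surf·T⁴  ⇒  T⁴ = (1−a)S/(4σ).
T⁴ = 0.700·2660/(4·5.67×10⁻⁸) = 8.210×10⁹ K⁴.
T = (8.210×10⁹)^(1/4).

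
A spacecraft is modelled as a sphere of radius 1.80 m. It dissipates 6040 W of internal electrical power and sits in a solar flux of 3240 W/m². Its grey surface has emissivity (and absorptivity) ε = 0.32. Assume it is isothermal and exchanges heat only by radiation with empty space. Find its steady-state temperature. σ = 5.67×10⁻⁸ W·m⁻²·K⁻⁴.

At steady state, absorbed solar power + internal power = radiated power.
Absorbed: α·S·A_cross = 0.32·3240·10.18 = 10550 W (cross-section πr²).
Total input = 10550 + 6040 = 16590 W.
Radiated: εσ·A_surf·T⁴ with A_surf = 4πr² = 40.72 m².
T⁴ = 16590/(0.32·5.67×10⁻⁸·40.72) = 2.246×10¹⁰ K⁴.

T ≈ 387 K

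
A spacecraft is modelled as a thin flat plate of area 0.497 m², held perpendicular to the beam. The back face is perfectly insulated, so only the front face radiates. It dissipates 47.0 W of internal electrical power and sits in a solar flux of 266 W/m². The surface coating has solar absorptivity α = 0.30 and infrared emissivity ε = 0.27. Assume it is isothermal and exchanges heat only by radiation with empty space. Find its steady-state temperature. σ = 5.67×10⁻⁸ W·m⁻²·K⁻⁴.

T ≈ 327 K

At steady state, absorbed solar power + internal power = radiated power.
Absorbed: α·S·A_cross = 0.30·266·0.4970 = 39.66 W (cross-section A).
Total input = 39.66 + 47.0 = 86.66 W.
Radiated: εσ·A_surf·T⁴ with A_surf = A = 0.4970 m².
T⁴ = 86.66/(0.27·5.67×10⁻⁸·0.4970) = 1.139×10¹⁰ K⁴.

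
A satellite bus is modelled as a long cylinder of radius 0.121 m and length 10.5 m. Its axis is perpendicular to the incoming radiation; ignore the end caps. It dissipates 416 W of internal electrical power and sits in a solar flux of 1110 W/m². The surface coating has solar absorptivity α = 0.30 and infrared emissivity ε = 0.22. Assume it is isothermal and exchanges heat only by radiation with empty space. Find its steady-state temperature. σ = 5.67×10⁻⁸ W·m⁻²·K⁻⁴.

T ≈ 336 K

At steady state, absorbed solar power + internal power = radiated power.
Absorbed: α·S·A_cross = 0.30·1110·2.541 = 846.2 W (cross-section 2rL).
Total input = 846.2 + 416 = 1262 W.
Radiated: εσ·A_surf·T⁴ with A_surf = 2πrL = 7.983 m².
T⁴ = 1262/(0.22·5.67×10⁻⁸·7.983) = 1.268×10¹⁰ K⁴.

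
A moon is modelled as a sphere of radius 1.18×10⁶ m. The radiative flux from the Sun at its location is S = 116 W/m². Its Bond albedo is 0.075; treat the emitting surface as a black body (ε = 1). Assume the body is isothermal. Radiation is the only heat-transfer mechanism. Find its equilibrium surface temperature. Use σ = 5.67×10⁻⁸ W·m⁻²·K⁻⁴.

T ≈ 147 K

At equilibrium, absorbed power = emitted power.
Absorbing cross-section = πr² = 4.374×10¹² m²; emitting surface = 4πr² = 1.750×10¹³ m² (ratio 4).
(1−a)S·A_cross = εσ·A_surf·T⁴  ⇒  T⁴ = (1−a)S/(4σ).
T⁴ = 0.925·116/(4·5.67×10⁻⁸) = 4.731×10⁸ K⁴.
T = (4.731×10⁸)^(1/4).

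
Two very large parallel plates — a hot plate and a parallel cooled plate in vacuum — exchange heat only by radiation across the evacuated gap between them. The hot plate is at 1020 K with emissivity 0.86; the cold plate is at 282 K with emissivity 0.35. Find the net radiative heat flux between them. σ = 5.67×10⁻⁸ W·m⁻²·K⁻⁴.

q ≈ 20200 W/m²

For two infinite grey parallel plates, q = σ(T₁⁴ − T₂⁴)/(1/ε₁ + 1/ε₂ − 1).
T₁⁴ − T₂⁴ = 1.082×10¹² − 6.324×10⁹ = 1.076×10¹² K⁴.
1/ε₁ + 1/ε₂ − 1 = 1.163 + 2.857 − 1 = 3.020.
q = 5.67×10⁻⁸ × 1.076×10¹² / 3.020.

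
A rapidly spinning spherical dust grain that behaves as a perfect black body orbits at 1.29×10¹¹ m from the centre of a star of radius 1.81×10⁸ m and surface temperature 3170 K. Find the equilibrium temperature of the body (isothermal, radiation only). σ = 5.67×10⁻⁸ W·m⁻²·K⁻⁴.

T ≈ 84.0 K

The star's surface emits σT_*⁴; at distance d the flux is S = σT_*⁴(R_*/d)².
S = 5.67×10⁻⁸·(3170)⁴·(1.81×10⁸/1.29×10¹¹)² = 11.27 W/m².
For an isothermal sphere T⁴ = (1−a)S/(4σ) = 4.970×10⁷ K⁴.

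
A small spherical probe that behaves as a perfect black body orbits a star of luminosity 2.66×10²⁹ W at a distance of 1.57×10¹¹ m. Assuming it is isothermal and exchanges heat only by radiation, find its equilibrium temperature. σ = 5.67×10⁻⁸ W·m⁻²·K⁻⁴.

First find the stellar flux at distance d: S = L/(4πd²) = 2.66×10²⁹/(4π·(1.57×10¹¹)²) = 8.588×10⁵ W/m².
For an isothermal sphere, absorbed (1−a)S·πr² = emitted σ·4πr²·T⁴, so T⁴ = (1−a)S/(4σ).
T⁴ = 1.00·8.588×10⁵/(4·5.67×10⁻⁸) = 3.786×10¹² K⁴.

T ≈ 1390 K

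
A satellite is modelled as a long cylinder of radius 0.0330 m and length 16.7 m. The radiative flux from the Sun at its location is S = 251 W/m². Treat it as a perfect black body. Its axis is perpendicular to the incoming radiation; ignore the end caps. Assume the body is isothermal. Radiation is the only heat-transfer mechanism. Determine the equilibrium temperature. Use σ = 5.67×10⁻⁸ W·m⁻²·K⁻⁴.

T ≈ 194 K

At equilibrium, absorbed power = emitted power.
Absorbing cross-section = 2rL = 1.102 m²; emitting surface = 2πrL = 3.463 m² (ratio π).
S·A_cross = εσ·A_surf·T⁴  ⇒  T⁴ = S/(πσ).
T⁴ = 1.00·251/(π·5.67×10⁻⁸) = 1.409×10⁹ K⁴.
T = (1.409×10⁹)^(1/4).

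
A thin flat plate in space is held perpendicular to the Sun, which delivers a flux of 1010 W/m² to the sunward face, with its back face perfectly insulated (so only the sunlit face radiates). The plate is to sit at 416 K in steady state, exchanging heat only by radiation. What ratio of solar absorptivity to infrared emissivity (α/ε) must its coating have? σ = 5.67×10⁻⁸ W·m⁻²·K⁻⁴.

Balance: αS·A = εσ·1A·T⁴ ⇒ α/ε = σT⁴/S.
α/ε = 5.67×10⁻⁸·(416)⁴/1010 = 5.67×10⁻⁸·2.995×10¹⁰/1010.

α/ε ≈ 1.68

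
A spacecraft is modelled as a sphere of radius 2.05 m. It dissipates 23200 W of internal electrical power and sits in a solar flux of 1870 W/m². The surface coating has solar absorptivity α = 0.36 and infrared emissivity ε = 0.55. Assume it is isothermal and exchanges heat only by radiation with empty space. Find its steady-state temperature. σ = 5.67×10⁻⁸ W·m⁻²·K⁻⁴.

T ≈ 374 K

At steady state, absorbed solar power + internal power = radiated power.
Absorbed: α·S·A_cross = 0.36·1870·13.20 = 8888 W (cross-section πr²).
Total input = 8888 + 23200 = 32090 W.
Radiated: εσ·A_surf·T⁴ with A_surf = 4πr² = 52.81 m².
T⁴ = 32090/(0.55·5.67×10⁻⁸·52.81) = 1.948×10¹⁰ K⁴.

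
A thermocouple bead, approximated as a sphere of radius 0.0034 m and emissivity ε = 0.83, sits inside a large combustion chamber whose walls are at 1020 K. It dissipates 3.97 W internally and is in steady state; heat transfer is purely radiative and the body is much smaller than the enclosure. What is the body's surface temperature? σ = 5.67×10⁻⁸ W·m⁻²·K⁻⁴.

T ≈ 1140 K

For a small grey body in a large enclosure, net radiated power = εσA(T⁴ − T_w⁴).
Steady state: P = εσA(T⁴ − T_w⁴) with A = 4πr² = 1.453×10⁻⁴ m².
T⁴ = P/(εσA) + T_w⁴ = 3.97/(0.83·5.67×10⁻⁸·1.453×10⁻⁴) + (1020)⁴
    = 5.807×10¹¹ + 1.082×10¹² = 1.663×10¹² K⁴.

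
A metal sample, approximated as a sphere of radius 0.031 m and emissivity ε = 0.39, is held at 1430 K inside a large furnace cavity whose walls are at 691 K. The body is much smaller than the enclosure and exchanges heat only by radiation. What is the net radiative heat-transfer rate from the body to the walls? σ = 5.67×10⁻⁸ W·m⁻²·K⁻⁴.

P_net ≈ 1060 W

For a small grey body in a large enclosure: P_net = εσA(T_body⁴ − T_wall⁴).
A = 4πr² = 0.01208 m²; T_body⁴ − T_wall⁴ = 4.182×10¹² − 2.280×10¹¹ = 3.954×10¹² K⁴.
|P_net| = 0.39·5.67×10⁻⁸·0.01208·3.954×10¹².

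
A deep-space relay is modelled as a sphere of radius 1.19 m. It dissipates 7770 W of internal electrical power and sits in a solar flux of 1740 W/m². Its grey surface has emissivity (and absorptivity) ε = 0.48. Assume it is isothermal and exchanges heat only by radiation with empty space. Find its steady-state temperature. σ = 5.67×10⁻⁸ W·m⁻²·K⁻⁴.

At steady state, absorbed solar power + internal power = radiated power.
Absorbed: α·S·A_cross = 0.48·1740·4.449 = 3716 W (cross-section πr²).
Total input = 3716 + 7770 = 11490 W.
Radiated: εσ·A_surf·T⁴ with A_surf = 4πr² = 17.80 m².
T⁴ = 11490/(0.48·5.67×10⁻⁸·17.80) = 2.372×10¹⁰ K⁴.

T ≈ 392 K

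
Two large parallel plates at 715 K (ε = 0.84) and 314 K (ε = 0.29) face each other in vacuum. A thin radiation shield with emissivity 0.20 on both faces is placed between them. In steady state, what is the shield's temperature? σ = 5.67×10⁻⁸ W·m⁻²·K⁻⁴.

T_s ≈ 630 K

In steady state the net flux on the hot side equals that on the cold side.
σ(T₁⁴−T_s⁴)/D₁ = σ(T_s⁴−T₂⁴)/D₂, with D₁ = 1/ε₁+1/ε_s−1 = 5.190, D₂ = 1/ε_s+1/ε₂−1 = 7.448.
Solve for T_s⁴: T_s⁴ = (D₂·T₁⁴ + D₁·T₂⁴)/(D₁+D₂) = 1.580×10¹¹ K⁴.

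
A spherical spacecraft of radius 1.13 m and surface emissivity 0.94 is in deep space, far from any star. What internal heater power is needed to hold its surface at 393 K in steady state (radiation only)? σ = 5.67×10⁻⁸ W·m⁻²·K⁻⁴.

P ≈ 20400 W

P = εσ·4πr²·T⁴.
4πr² = 16.05 m²; T⁴ = 2.385×10¹⁰ K⁴.
P = 0.94·5.67×10⁻⁸·16.05·2.385×10¹⁰.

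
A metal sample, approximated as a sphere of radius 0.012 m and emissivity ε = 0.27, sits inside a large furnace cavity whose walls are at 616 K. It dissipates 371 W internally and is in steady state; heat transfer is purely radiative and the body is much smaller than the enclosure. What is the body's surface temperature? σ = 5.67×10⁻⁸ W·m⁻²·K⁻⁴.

For a small grey body in a large enclosure, net radiated power = εσA(T⁴ − T_w⁴).
Steady state: P = εσA(T⁴ − T_w⁴) with A = 4πr² = 0.001810 m².
T⁴ = P/(εσA) + T_w⁴ = 371/(0.27·5.67×10⁻⁸·0.001810) + (616)⁴
    = 1.339×10¹³ + 1.440×10¹¹ = 1.354×10¹³ K⁴.

T ≈ 1920 K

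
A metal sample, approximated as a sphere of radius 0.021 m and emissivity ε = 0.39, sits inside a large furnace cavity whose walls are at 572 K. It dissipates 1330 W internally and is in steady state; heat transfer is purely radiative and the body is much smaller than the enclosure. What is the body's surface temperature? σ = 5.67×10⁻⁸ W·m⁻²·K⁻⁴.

T ≈ 1820 K

For a small grey body in a large enclosure, net radiated power = εσA(T⁴ − T_w⁴).
Steady state: P = εσA(T⁴ − T_w⁴) with A = 4πr² = 0.005542 m².
T⁴ = P/(εσA) + T_w⁴ = 1330/(0.39·5.67×10⁻⁸·0.005542) + (572)⁴
    = 1.085×10¹³ + 1.070×10¹¹ = 1.096×10¹³ K⁴.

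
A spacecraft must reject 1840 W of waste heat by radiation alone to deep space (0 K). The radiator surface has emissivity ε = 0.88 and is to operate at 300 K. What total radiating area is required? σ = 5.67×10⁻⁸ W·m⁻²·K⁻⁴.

A ≈ 4.55 m²

P = εσA T⁴ ⇒ A = P/(εσT⁴).
T⁴ = 8.100×10⁹ K⁴.
A = 1840/(0.88 × 5.67×10⁻⁸ × 8.100×10⁹).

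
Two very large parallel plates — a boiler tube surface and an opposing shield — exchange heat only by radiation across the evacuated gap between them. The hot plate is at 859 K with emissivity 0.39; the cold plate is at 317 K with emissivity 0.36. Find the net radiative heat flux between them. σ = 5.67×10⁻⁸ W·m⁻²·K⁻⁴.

q ≈ 6980 W/m²

For two infinite grey parallel plates, q = σ(T₁⁴ − T₂⁴)/(1/ε₁ + 1/ε₂ − 1).
T₁⁴ − T₂⁴ = 5.445×10¹¹ − 1.010×10¹⁰ = 5.344×10¹¹ K⁴.
1/ε₁ + 1/ε₂ − 1 = 2.564 + 2.778 − 1 = 4.342.
q = 5.67×10⁻⁸ × 5.344×10¹¹ / 4.342.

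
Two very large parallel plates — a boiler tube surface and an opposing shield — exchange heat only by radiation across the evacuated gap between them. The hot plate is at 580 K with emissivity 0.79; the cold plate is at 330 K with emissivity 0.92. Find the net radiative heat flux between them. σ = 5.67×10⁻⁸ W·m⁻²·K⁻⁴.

For two infinite grey parallel plates, q = σ(T₁⁴ − T₂⁴)/(1/ε₁ + 1/ε₂ − 1).
T₁⁴ − T₂⁴ = 1.132×10¹¹ − 1.186×10¹⁰ = 1.013×10¹¹ K⁴.
1/ε₁ + 1/ε₂ − 1 = 1.266 + 1.087 − 1 = 1.353.
q = 5.67×10⁻⁸ × 1.013×10¹¹ / 1.353.

q ≈ 4250 W/m²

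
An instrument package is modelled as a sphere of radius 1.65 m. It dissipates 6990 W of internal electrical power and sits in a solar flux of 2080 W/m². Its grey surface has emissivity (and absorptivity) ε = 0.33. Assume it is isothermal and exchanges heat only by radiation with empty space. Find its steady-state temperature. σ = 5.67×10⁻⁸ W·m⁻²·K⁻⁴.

T ≈ 376 K

At steady state, absorbed solar power + internal power = radiated power.
Absorbed: α·S·A_cross = 0.33·2080·8.553 = 5871 W (cross-section πr²).
Total input = 5871 + 6990 = 12860 W.
Radiated: εσ·A_surf·T⁴ with A_surf = 4πr² = 34.21 m².
T⁴ = 12860/(0.33·5.67×10⁻⁸·34.21) = 2.009×10¹⁰ K⁴.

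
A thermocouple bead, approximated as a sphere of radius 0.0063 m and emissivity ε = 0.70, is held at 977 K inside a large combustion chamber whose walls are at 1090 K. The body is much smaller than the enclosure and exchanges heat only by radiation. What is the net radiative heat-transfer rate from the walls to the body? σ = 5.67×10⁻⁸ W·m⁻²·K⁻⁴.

For a small grey body in a large enclosure: P_net = εσA(T_body⁴ − T_wall⁴).
A = 4πr² = 4.988×10⁻⁴ m²; T_body⁴ − T_wall⁴ = 9.111×10¹¹ − 1.412×10¹² = -5.005×10¹¹ K⁴.
|P_net| = 0.70·5.67×10⁻⁸·4.988×10⁻⁴·5.005×10¹¹.

P_net ≈ 9.91 W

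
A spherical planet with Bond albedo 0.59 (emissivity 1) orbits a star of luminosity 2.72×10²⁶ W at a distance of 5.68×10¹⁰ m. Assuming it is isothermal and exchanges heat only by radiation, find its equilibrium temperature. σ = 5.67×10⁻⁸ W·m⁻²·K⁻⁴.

T ≈ 332 K

First find the stellar flux at distance d: S = L/(4πd²) = 2.72×10²⁶/(4π·(5.68×10¹⁰)²) = 6709 W/m².
For an isothermal sphere, absorbed (1−a)S·πr² = emitted σ·4πr²·T⁴, so T⁴ = (1−a)S/(4σ).
T⁴ = 0.410·6709/(4·5.67×10⁻⁸) = 1.213×10¹⁰ K⁴.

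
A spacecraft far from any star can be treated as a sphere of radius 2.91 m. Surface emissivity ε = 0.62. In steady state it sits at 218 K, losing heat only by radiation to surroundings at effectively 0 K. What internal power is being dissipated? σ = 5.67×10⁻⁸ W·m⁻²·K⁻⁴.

Steady state: P = εσA T⁴.
A = 4πr² = 106.4 m²; T⁴ = (218)⁴ = 2.259×10⁹ K⁴.
P = 0.62 × 5.67×10⁻⁸ × 106.4 × 2.259×10⁹.

P ≈ 8450 W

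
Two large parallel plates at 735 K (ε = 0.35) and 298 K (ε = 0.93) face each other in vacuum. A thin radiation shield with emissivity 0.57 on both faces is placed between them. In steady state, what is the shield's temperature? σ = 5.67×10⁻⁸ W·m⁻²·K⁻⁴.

In steady state the net flux on the hot side equals that on the cold side.
σ(T₁⁴−T_s⁴)/D₁ = σ(T_s⁴−T₂⁴)/D₂, with D₁ = 1/ε₁+1/ε_s−1 = 3.612, D₂ = 1/ε_s+1/ε₂−1 = 1.830.
Solve for T_s⁴: T_s⁴ = (D₂·T₁⁴ + D₁·T₂⁴)/(D₁+D₂) = 1.034×10¹¹ K⁴.

T_s ≈ 567 K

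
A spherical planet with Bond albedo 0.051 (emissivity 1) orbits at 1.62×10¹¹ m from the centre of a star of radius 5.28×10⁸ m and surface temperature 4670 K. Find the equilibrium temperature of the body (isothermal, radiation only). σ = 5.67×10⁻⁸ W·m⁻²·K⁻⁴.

The star's surface emits σT_*⁴; at distance d the flux is S = σT_*⁴(R_*/d)².
S = 5.67×10⁻⁸·(4670)⁴·(5.28×10⁸/1.62×10¹¹)² = 286.5 W/m².
For an isothermal sphere T⁴ = (1−a)S/(4σ) = 1.199×10⁹ K⁴.

T ≈ 186 K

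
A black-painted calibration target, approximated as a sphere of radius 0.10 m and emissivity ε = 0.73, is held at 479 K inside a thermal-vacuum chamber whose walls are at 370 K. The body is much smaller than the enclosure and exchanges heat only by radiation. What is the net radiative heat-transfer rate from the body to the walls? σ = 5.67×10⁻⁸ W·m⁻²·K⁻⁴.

For a small grey body in a large enclosure: P_net = εσA(T_body⁴ − T_wall⁴).
A = 4πr² = 0.1257 m²; T_body⁴ − T_wall⁴ = 5.264×10¹⁰ − 1.874×10¹⁰ = 3.390×10¹⁰ K⁴.
|P_net| = 0.73·5.67×10⁻⁸·0.1257·3.390×10¹⁰.

P_net ≈ 176 W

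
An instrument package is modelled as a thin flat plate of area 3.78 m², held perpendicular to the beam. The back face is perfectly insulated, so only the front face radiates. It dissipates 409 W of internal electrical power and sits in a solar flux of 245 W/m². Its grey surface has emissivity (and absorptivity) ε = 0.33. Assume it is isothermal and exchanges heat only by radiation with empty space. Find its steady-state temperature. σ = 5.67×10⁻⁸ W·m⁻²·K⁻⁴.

At steady state, absorbed solar power + internal power = radiated power.
Absorbed: α·S·A_cross = 0.33·245·3.780 = 305.6 W (cross-section A).
Total input = 305.6 + 409 = 714.6 W.
Radiated: εσ·A_surf·T⁴ with A_surf = A = 3.780 m².
T⁴ = 714.6/(0.33·5.67×10⁻⁸·3.780) = 1.010×10¹⁰ K⁴.

T ≈ 317 K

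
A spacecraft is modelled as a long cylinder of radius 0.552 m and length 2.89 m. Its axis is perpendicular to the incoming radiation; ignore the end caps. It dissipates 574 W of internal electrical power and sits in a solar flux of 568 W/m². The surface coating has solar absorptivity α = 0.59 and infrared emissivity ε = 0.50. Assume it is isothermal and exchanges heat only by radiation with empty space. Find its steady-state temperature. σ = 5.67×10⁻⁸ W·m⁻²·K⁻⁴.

T ≈ 276 K

At steady state, absorbed solar power + internal power = radiated power.
Absorbed: α·S·A_cross = 0.59·568·3.191 = 1069 W (cross-section 2rL).
Total input = 1069 + 574 = 1643 W.
Radiated: εσ·A_surf·T⁴ with A_surf = 2πrL = 10.02 m².
T⁴ = 1643/(0.50·5.67×10⁻⁸·10.02) = 5.783×10⁹ K⁴.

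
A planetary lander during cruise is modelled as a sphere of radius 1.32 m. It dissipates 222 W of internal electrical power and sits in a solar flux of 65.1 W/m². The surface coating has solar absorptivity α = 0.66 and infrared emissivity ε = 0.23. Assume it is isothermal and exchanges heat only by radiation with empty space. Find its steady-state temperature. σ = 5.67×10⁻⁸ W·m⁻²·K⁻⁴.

T ≈ 200 K

At steady state, absorbed solar power + internal power = radiated power.
Absorbed: α·S·A_cross = 0.66·65.1·5.474 = 235.2 W (cross-section πr²).
Total input = 235.2 + 222 = 457.2 W.
Radiated: εσ·A_surf·T⁴ with A_surf = 4πr² = 21.90 m².
T⁴ = 457.2/(0.23·5.67×10⁻⁸·21.90) = 1.601×10⁹ K⁴.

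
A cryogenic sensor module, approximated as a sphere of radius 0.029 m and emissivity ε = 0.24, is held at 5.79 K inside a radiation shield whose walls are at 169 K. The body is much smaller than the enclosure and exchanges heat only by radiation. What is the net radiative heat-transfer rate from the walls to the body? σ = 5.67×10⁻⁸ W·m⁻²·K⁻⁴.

For a small grey body in a large enclosure: P_net = εσA(T_body⁴ − T_wall⁴).
A = 4πr² = 0.01057 m²; T_body⁴ − T_wall⁴ = 1124 − 8.157×10⁸ = -8.157×10⁸ K⁴.
|P_net| = 0.24·5.67×10⁻⁸·0.01057·8.157×10⁸.

P_net ≈ 0.117 W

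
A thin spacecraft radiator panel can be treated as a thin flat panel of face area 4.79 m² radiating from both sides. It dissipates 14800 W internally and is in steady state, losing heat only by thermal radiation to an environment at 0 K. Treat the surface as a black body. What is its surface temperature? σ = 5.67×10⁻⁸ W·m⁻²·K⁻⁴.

Steady state: internal power = radiated power, P = εσA T⁴.
Radiating area A = 2·4.79 = 9.580 m².
T⁴ = P/(εσA) = 14800/(1.0·5.67×10⁻⁸·9.580) = 2.725×10¹⁰ K⁴.
T = (2.725×10¹⁰)^(1/4).

T ≈ 406 K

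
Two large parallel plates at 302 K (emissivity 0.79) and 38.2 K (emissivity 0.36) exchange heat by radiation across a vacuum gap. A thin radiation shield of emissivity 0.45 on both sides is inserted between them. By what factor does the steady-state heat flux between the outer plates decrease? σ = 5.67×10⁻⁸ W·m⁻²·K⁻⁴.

Without shield: q₀ = σΔ(T⁴)/(1/ε₁+1/ε₂−1) with denominator 3.044.
With shield the two gaps are in series; the resistances add: (1/ε₁+1/ε_s−1)+(1/ε_s+1/ε₂−1) = 2.488+4.000 = 6.488.
Heat-flux ratio q₀/q = 6.488/3.044.

factor ≈ 2.13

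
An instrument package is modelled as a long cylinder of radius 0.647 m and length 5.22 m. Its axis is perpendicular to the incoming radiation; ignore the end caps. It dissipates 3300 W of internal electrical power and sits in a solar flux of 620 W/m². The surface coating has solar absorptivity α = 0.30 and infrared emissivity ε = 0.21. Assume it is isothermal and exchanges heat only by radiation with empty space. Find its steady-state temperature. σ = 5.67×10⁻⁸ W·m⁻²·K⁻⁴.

T ≈ 366 K

At steady state, absorbed solar power + internal power = radiated power.
Absorbed: α·S·A_cross = 0.30·620·6.755 = 1256 W (cross-section 2rL).
Total input = 1256 + 3300 = 4556 W.
Radiated: εσ·A_surf·T⁴ with A_surf = 2πrL = 21.22 m².
T⁴ = 4556/(0.21·5.67×10⁻⁸·21.22) = 1.803×10¹⁰ K⁴.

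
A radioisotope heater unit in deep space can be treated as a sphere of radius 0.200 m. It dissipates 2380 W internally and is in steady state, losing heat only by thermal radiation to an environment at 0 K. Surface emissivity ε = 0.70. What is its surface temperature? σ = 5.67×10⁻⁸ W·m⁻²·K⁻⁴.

T ≈ 588 K

Steady state: internal power = radiated power, P = εσA T⁴.
Radiating area A = 4πr² = 0.5027 m².
T⁴ = P/(εσA) = 2380/(0.70·5.67×10⁻⁸·0.5027) = 1.193×10¹¹ K⁴.
T = (1.193×10¹¹)^(1/4).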